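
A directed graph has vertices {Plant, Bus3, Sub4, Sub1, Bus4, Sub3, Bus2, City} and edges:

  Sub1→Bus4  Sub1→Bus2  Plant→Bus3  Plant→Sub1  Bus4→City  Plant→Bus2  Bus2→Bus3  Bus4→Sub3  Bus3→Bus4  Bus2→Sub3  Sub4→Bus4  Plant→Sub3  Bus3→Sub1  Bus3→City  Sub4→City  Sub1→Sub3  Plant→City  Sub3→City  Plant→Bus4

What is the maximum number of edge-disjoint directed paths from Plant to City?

Assign every edge capacity 1; by Menger, the answer equals the max flow.
Path Plant→City (+1); total 1.
Path Plant→Bus3→City (+1); total 2.
Path Plant→Bus4→City (+1); total 3.
Path Plant→Sub3→City (+1); total 4.
No residual Plant→City path; max flow = 4.
Certifying cut of size 4: {Bus3→City, Bus4→City, Plant→City, Sub3→City}.

4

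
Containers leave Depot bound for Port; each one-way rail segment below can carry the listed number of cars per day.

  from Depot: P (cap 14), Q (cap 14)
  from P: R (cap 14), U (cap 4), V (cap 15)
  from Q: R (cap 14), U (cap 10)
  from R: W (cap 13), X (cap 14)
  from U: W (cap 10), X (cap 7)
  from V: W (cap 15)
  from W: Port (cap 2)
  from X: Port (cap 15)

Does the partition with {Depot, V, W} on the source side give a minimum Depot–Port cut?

Given cut capacity: 14 + 14 + 2 = 30.
Augment Depot→P→R→W→Port: bottleneck 2, flow now 2.
Augment Depot→P→R→X→Port: bottleneck 12, flow now 14.
Augment Depot→Q→R→X→Port: bottleneck 2, flow now 16.
Augment Depot→Q→U→X→Port: bottleneck 1, flow now 17.
No augmenting path remains; maximum flow = 17.
In the residual graph, reachable from Depot: {Depot, P, Q, R, U, V, W, X}.
Min-cut edges: W→Port (2), X→Port (15); capacity 2 + 15 = 17.
Cut capacity 30 exceeds the max flow 17, so it is not minimum.

No — its capacity is 30, but the minimum cut has capacity 17.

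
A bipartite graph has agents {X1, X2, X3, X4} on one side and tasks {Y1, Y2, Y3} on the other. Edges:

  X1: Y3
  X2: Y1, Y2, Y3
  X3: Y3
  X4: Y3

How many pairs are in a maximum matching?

Unit-capacity flow: source→left, listed edges, right→sink; max matching = max flow.
Augmenting path X1→Y3 (+1); matched 1.
Augmenting path X2→Y1 (+1); matched 2.
No augmenting path remains; maximum matching = 2.
König certificate: {X2, Y3} is a vertex cover of size 2 (every listed pair touches it), so no matching can be larger.

2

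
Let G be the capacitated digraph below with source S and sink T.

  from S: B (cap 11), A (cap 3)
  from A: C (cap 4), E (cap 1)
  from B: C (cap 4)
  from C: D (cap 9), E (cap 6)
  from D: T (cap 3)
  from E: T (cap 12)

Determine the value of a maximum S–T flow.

Augment S→A→E→T: bottleneck 1, flow now 1.
Augment S→A→C→D→T: bottleneck 2, flow now 3.
Augment S→B→C→D→T: bottleneck 1, flow now 4.
Augment S→B→C→E→T: bottleneck 3, flow now 7.
No augmenting path remains; maximum flow = 7.
In the residual graph, reachable from S: {S, B}.
Min-cut edges: S→A (3), B→C (4); capacity 3 + 4 = 7.
This cut is saturated, so no flow can exceed 7.

7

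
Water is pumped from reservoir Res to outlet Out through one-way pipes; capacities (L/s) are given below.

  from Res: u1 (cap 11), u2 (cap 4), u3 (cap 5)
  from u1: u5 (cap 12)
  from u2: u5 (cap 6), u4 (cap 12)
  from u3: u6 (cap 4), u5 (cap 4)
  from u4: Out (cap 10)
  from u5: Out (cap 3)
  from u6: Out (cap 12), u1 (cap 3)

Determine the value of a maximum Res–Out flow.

11

Augment Res→u1→u5→Out: bottleneck 3, flow now 3.
Augment Res→u2→u4→Out: bottleneck 4, flow now 7.
Augment Res→u3→u6→Out: bottleneck 4, flow now 11.
No augmenting path remains; maximum flow = 11.
In the residual graph, reachable from Res: {Res, u1, u3, u5}.
Min-cut edges: Res→u2 (4), u3→u6 (4), u5→Out (3); capacity 4 + 4 + 3 = 11.
This cut is saturated, so no flow can exceed 11.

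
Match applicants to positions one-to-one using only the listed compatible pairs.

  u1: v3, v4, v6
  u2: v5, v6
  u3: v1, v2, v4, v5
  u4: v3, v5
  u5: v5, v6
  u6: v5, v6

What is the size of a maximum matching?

Unit-capacity flow: source→left, listed edges, right→sink; max matching = max flow.
Augmenting path u1→v3 (+1); matched 1.
Augmenting path u2→v5 (+1); matched 2.
Augmenting path u3→v1 (+1); matched 3.
Augmenting path u5→v6 (+1); matched 4.
Augmenting path u4→v3→u1→v4 (+1); matched 5.
No augmenting path remains; maximum matching = 5.
König certificate: {u1, u3, u4, v5, v6} is a vertex cover of size 5 (every listed pair touches it), so no matching can be larger.

5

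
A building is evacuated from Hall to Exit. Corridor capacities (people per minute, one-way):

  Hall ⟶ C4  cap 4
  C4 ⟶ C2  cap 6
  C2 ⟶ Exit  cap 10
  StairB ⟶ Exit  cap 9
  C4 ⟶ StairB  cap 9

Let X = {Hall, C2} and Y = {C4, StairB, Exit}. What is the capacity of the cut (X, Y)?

14

Edges leaving {Hall, C2}: Hall→C4 (4), C2→Exit (10).
Cut capacity = 4 + 10 = 14.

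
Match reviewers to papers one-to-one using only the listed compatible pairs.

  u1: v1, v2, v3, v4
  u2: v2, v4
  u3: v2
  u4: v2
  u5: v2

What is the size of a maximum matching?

Unit-capacity flow: source→left, listed edges, right→sink; max matching = max flow.
Augmenting path u1→v1 (+1); matched 1.
Augmenting path u2→v2 (+1); matched 2.
Augmenting path u3→v2→u2→v4 (+1); matched 3.
No augmenting path remains; maximum matching = 3.
König certificate: {u1, u2, v2} is a vertex cover of size 3 (every listed pair touches it), so no matching can be larger.

3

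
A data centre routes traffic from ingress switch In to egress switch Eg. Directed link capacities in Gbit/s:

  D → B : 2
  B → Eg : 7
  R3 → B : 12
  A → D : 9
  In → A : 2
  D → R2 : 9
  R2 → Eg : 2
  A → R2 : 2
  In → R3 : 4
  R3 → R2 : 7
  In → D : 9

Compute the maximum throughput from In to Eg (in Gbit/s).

8

Augment In→R3→B→Eg: bottleneck 4, flow now 4.
Augment In→D→B→Eg: bottleneck 2, flow now 6.
Augment In→D→R2→Eg: bottleneck 2, flow now 8.
No augmenting path remains; maximum flow = 8.
In the residual graph, reachable from In: {In, D, A, R2}.
Min-cut edges: In→R3 (4), D→B (2), R2→Eg (2); capacity 4 + 2 + 2 = 8.
This cut is saturated, so no flow can exceed 8.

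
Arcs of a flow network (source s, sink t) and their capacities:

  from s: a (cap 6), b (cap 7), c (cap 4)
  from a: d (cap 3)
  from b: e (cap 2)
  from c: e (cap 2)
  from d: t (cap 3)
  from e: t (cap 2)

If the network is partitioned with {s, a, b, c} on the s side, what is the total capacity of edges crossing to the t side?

7

Edges leaving {s, a, b, c}: a→d (3), b→e (2), c→e (2).
Cut capacity = 3 + 2 + 2 = 7.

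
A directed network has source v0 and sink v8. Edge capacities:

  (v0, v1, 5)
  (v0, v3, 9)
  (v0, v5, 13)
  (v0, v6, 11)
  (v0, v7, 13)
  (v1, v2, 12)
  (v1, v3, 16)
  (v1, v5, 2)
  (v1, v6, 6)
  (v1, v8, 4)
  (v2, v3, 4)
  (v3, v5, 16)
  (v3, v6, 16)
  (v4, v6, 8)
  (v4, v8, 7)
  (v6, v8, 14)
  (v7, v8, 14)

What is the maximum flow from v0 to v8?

31

Augment v0→v1→v8: bottleneck 4, flow now 4.
Augment v0→v6→v8: bottleneck 11, flow now 15.
Augment v0→v7→v8: bottleneck 13, flow now 28.
Augment v0→v1→v6→v8: bottleneck 1, flow now 29.
Augment v0→v3→v6→v8: bottleneck 2, flow now 31.
No augmenting path remains; maximum flow = 31.
In the residual graph, reachable from v0: {v0, v1, v2, v3, v5, v6}.
Min-cut edges: v0→v7 (13), v1→v8 (4), v6→v8 (14); capacity 13 + 4 + 14 = 31.
This cut is saturated, so no flow can exceed 31.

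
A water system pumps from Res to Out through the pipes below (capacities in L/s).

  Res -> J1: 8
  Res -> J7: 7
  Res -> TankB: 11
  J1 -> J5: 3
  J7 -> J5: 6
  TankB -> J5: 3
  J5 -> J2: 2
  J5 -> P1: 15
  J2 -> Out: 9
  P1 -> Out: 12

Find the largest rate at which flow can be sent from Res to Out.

12

Augment Res→J1→J5→J2→Out: bottleneck 2, flow now 2.
Augment Res→J1→J5→P1→Out: bottleneck 1, flow now 3.
Augment Res→J7→J5→P1→Out: bottleneck 6, flow now 9.
Augment Res→TankB→J5→P1→Out: bottleneck 3, flow now 12.
No augmenting path remains; maximum flow = 12.
In the residual graph, reachable from Res: {Res, J1, J7, TankB}.
Min-cut edges: J1→J5 (3), J7→J5 (6), TankB→J5 (3); capacity 3 + 6 + 3 = 12.
This cut is saturated, so no flow can exceed 12.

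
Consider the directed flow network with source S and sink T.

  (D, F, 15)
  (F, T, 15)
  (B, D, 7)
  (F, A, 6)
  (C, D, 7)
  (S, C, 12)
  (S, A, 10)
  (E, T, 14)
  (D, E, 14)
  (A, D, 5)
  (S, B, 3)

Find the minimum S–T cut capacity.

Augment S→A→D→E→T: bottleneck 5, flow now 5.
Augment S→B→D→E→T: bottleneck 3, flow now 8.
Augment S→C→D→E→T: bottleneck 6, flow now 14.
Augment S→C→D→F→T: bottleneck 1, flow now 15.
No augmenting path remains; maximum flow = 15.
By max-flow min-cut, the minimum cut capacity equals the max flow.
In the residual graph, reachable from S: {S, A, C}.
Min-cut edges: S→B (3), A→D (5), C→D (7); capacity 3 + 5 + 7 = 15.

15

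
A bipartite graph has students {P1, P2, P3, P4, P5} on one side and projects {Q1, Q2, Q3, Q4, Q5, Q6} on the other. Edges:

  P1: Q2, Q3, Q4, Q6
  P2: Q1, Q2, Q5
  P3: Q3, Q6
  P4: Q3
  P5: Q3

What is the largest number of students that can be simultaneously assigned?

4

Unit-capacity flow: source→left, listed edges, right→sink; max matching = max flow.
Augmenting path P1→Q2 (+1); matched 1.
Augmenting path P2→Q1 (+1); matched 2.
Augmenting path P3→Q3 (+1); matched 3.
Augmenting path P4→Q3→P3→Q6 (+1); matched 4.
No augmenting path remains; maximum matching = 4.
König certificate: {P1, P2, P3, Q3} is a vertex cover of size 4 (every listed pair touches it), so no matching can be larger.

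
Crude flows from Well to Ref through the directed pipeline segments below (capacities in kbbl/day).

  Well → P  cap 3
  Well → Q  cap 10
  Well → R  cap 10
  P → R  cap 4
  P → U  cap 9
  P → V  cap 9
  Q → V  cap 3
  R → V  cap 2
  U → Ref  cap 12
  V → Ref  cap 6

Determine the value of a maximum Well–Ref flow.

Augment Well→P→U→Ref: bottleneck 3, flow now 3.
Augment Well→Q→V→Ref: bottleneck 3, flow now 6.
Augment Well→R→V→Ref: bottleneck 2, flow now 8.
No augmenting path remains; maximum flow = 8.
In the residual graph, reachable from Well: {Well, Q, R}.
Min-cut edges: Well→P (3), Q→V (3), R→V (2); capacity 3 + 3 + 2 = 8.
This cut is saturated, so no flow can exceed 8.

8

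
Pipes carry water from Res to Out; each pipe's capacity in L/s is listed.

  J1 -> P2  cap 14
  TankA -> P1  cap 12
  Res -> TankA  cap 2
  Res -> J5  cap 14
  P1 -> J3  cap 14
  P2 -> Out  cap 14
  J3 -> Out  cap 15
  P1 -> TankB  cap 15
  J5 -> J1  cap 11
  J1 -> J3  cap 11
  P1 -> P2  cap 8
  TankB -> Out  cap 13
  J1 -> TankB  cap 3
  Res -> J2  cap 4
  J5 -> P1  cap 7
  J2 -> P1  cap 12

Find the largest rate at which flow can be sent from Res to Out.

20

Augment Res→J2→P1→J3→Out: bottleneck 4, flow now 4.
Augment Res→TankA→P1→J3→Out: bottleneck 2, flow now 6.
Augment Res→J5→J1→J3→Out: bottleneck 9, flow now 15.
Augment Res→J5→J1→P2→Out: bottleneck 2, flow now 17.
Augment Res→J5→P1→P2→Out: bottleneck 3, flow now 20.
No augmenting path remains; maximum flow = 20.
In the residual graph, reachable from Res: {Res}.
Min-cut edges: Res→J2 (4), Res→TankA (2), Res→J5 (14); capacity 4 + 2 + 14 = 20.
This cut is saturated, so no flow can exceed 20.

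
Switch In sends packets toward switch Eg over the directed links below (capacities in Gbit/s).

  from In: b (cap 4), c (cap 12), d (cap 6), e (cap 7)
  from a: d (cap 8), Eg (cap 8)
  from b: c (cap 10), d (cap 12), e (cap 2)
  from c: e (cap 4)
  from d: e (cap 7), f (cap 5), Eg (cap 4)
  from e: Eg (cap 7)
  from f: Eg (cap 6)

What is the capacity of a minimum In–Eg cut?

Augment In→d→Eg: bottleneck 4, flow now 4.
Augment In→e→Eg: bottleneck 7, flow now 11.
Augment In→d→f→Eg: bottleneck 2, flow now 13.
Augment In→b→d→f→Eg: bottleneck 3, flow now 16.
No augmenting path remains; maximum flow = 16.
By max-flow min-cut, the minimum cut capacity equals the max flow.
In the residual graph, reachable from In: {In, b, c, d, e}.
Min-cut edges: d→f (5), d→Eg (4), e→Eg (7); capacity 5 + 4 + 7 = 16.

16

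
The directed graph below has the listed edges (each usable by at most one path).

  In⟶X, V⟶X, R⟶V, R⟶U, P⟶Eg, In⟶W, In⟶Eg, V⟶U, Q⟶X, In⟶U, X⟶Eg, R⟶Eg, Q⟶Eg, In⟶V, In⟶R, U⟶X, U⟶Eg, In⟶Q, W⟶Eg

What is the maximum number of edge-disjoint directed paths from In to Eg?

6

Assign every edge capacity 1; by Menger, the answer equals the max flow.
Path In→Eg (+1); total 1.
Path In→Q→Eg (+1); total 2.
Path In→R→Eg (+1); total 3.
Path In→U→Eg (+1); total 4.
Path In→W→Eg (+1); total 5.
Path In→X→Eg (+1); total 6.
No residual In→Eg path; max flow = 6.
Certifying cut of size 6: {In→Eg, In→Q, In→R, In→W, U→Eg, X→Eg}.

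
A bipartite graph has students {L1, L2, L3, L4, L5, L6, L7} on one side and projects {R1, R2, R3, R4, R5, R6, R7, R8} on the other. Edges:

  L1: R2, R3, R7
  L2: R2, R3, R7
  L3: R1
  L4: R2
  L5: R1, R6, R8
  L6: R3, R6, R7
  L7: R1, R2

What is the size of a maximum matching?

Unit-capacity flow: source→left, listed edges, right→sink; max matching = max flow.
Augmenting path L1→R2 (+1); matched 1.
Augmenting path L2→R3 (+1); matched 2.
Augmenting path L3→R1 (+1); matched 3.
Augmenting path L5→R6 (+1); matched 4.
Augmenting path L6→R7 (+1); matched 5.
Augmenting path L4→R2→L1→R7→L6→R6→L5→R8 (+1); matched 6.
No augmenting path remains; maximum matching = 6.
König certificate: {L1, L2, L5, L6, R1, R2} is a vertex cover of size 6 (every listed pair touches it), so no matching can be larger.

6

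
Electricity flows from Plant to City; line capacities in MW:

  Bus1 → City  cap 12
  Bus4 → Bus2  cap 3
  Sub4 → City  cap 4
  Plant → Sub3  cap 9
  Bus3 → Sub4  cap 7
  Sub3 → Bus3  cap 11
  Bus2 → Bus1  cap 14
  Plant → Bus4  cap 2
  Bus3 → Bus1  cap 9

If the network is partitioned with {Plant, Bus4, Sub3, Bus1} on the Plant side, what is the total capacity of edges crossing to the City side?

26

Edges leaving {Plant, Bus4, Sub3, Bus1}: Bus4→Bus2 (3), Sub3→Bus3 (11), Bus1→City (12).
Cut capacity = 3 + 11 + 12 = 26.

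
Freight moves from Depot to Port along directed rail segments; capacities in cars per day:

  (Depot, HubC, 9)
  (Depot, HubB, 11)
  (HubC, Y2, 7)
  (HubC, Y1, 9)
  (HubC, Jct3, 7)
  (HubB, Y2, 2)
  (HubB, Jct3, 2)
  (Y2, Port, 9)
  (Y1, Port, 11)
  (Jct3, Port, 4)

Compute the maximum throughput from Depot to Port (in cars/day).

13

Augment Depot→HubC→Y2→Port: bottleneck 7, flow now 7.
Augment Depot→HubC→Y1→Port: bottleneck 2, flow now 9.
Augment Depot→HubB→Y2→Port: bottleneck 2, flow now 11.
Augment Depot→HubB→Jct3→Port: bottleneck 2, flow now 13.
No augmenting path remains; maximum flow = 13.
In the residual graph, reachable from Depot: {Depot, HubB}.
Min-cut edges: Depot→HubC (9), HubB→Y2 (2), HubB→Jct3 (2); capacity 9 + 2 + 2 = 13.
This cut is saturated, so no flow can exceed 13.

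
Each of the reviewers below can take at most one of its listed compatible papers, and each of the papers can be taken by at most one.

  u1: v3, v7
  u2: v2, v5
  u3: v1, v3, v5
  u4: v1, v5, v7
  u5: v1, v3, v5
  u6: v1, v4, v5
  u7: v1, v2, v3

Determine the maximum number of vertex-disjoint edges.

Unit-capacity flow: source→left, listed edges, right→sink; max matching = max flow.
Augmenting path u1→v3 (+1); matched 1.
Augmenting path u2→v2 (+1); matched 2.
Augmenting path u3→v1 (+1); matched 3.
Augmenting path u4→v5 (+1); matched 4.
Augmenting path u6→v4 (+1); matched 5.
Augmenting path u5→v3→u1→v7 (+1); matched 6.
No augmenting path remains; maximum matching = 6.
König certificate: {u6, v1, v2, v3, v5, v7} is a vertex cover of size 6 (every listed pair touches it), so no matching can be larger.

6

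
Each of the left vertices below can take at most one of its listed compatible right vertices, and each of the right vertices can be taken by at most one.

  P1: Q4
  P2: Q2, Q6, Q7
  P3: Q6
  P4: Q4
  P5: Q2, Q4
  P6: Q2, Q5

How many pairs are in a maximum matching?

5

Unit-capacity flow: source→left, listed edges, right→sink; max matching = max flow.
Augmenting path P1→Q4 (+1); matched 1.
Augmenting path P2→Q2 (+1); matched 2.
Augmenting path P3→Q6 (+1); matched 3.
Augmenting path P6→Q5 (+1); matched 4.
Augmenting path P5→Q2→P2→Q7 (+1); matched 5.
No augmenting path remains; maximum matching = 5.
König certificate: {P2, P3, P5, P6, Q4} is a vertex cover of size 5 (every listed pair touches it), so no matching can be larger.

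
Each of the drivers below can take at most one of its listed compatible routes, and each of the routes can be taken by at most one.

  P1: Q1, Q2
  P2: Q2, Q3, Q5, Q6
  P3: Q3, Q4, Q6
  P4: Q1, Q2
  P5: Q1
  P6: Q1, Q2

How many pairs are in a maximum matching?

Unit-capacity flow: source→left, listed edges, right→sink; max matching = max flow.
Augmenting path P1→Q1 (+1); matched 1.
Augmenting path P2→Q2 (+1); matched 2.
Augmenting path P3→Q3 (+1); matched 3.
Augmenting path P4→Q2→P2→Q5 (+1); matched 4.
No augmenting path remains; maximum matching = 4.
König certificate: {P2, P3, Q1, Q2} is a vertex cover of size 4 (every listed pair touches it), so no matching can be larger.

4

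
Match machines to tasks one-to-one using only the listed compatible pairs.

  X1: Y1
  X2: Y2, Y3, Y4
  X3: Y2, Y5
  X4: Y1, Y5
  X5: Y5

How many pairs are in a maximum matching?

4

Unit-capacity flow: source→left, listed edges, right→sink; max matching = max flow.
Augmenting path X1→Y1 (+1); matched 1.
Augmenting path X2→Y2 (+1); matched 2.
Augmenting path X3→Y5 (+1); matched 3.
Augmenting path X4→Y5→X3→Y2→X2→Y3 (+1); matched 4.
No augmenting path remains; maximum matching = 4.
König certificate: {X2, X3, Y1, Y5} is a vertex cover of size 4 (every listed pair touches it), so no matching can be larger.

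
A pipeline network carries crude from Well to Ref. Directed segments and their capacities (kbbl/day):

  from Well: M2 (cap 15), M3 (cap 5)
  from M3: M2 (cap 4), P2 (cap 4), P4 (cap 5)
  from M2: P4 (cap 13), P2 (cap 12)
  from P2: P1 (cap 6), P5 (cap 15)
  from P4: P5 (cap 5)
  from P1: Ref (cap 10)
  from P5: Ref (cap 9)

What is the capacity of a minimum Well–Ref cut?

15

Augment Well→M3→P2→P1→Ref: bottleneck 4, flow now 4.
Augment Well→M3→P4→P5→Ref: bottleneck 1, flow now 5.
Augment Well→M2→P2→P1→Ref: bottleneck 2, flow now 7.
Augment Well→M2→P2→P5→Ref: bottleneck 8, flow now 15.
No augmenting path remains; maximum flow = 15.
By max-flow min-cut, the minimum cut capacity equals the max flow.
In the residual graph, reachable from Well: {Well, M3, M2, P2, P4, P5}.
Min-cut edges: P2→P1 (6), P5→Ref (9); capacity 6 + 9 = 15.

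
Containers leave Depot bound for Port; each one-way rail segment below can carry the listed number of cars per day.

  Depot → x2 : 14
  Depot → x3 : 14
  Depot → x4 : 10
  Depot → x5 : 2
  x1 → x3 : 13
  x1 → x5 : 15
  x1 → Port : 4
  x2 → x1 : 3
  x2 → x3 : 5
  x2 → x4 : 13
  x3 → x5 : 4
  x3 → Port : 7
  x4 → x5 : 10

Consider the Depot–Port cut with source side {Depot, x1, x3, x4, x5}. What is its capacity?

25

Edges leaving {Depot, x1, x3, x4, x5}: Depot→x2 (14), x1→Port (4), x3→Port (7).
Cut capacity = 14 + 4 + 7 = 25.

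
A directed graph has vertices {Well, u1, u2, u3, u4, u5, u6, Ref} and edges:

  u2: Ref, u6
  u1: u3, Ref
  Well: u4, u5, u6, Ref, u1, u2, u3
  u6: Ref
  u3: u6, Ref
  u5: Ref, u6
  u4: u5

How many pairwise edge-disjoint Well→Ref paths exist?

Assign every edge capacity 1; by Menger, the answer equals the max flow.
Path Well→Ref (+1); total 1.
Path Well→u1→Ref (+1); total 2.
Path Well→u2→Ref (+1); total 3.
Path Well→u3→Ref (+1); total 4.
Path Well→u5→Ref (+1); total 5.
Path Well→u6→Ref (+1); total 6.
No residual Well→Ref path; max flow = 6.
Certifying cut of size 6: {Well→Ref, Well→u1, Well→u2, Well→u3, u5→Ref, u6→Ref}.

6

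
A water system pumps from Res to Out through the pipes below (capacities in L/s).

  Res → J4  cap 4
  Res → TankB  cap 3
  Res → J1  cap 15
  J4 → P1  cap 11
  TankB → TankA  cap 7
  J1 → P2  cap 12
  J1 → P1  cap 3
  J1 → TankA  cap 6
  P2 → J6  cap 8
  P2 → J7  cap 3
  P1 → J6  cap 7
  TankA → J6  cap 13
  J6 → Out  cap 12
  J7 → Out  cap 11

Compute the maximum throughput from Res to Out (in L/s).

15

Augment Res→J4→P1→J6→Out: bottleneck 4, flow now 4.
Augment Res→TankB→TankA→J6→Out: bottleneck 3, flow now 7.
Augment Res→J1→P2→J6→Out: bottleneck 5, flow now 12.
Augment Res→J1→P2→J7→Out: bottleneck 3, flow now 15.
No augmenting path remains; maximum flow = 15.
In the residual graph, reachable from Res: {Res, J4, TankB, J1, P2, P1, TankA, J6}.
Min-cut edges: P2→J7 (3), J6→Out (12); capacity 3 + 12 = 15.
This cut is saturated, so no flow can exceed 15.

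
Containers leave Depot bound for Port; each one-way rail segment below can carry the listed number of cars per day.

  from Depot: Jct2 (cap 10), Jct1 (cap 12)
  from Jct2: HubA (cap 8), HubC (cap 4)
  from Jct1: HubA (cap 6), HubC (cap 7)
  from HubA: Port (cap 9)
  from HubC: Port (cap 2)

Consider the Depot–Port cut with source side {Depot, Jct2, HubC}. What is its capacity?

22

Edges leaving {Depot, Jct2, HubC}: Depot→Jct1 (12), Jct2→HubA (8), HubC→Port (2).
Cut capacity = 12 + 8 + 2 = 22.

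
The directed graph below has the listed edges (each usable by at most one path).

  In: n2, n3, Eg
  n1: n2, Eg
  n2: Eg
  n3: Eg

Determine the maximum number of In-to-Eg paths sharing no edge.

3

Assign every edge capacity 1; by Menger, the answer equals the max flow.
Path In→Eg (+1); total 1.
Path In→n2→Eg (+1); total 2.
Path In→n3→Eg (+1); total 3.
No residual In→Eg path; max flow = 3.
Certifying cut of size 3: {In→Eg, In→n2, In→n3}.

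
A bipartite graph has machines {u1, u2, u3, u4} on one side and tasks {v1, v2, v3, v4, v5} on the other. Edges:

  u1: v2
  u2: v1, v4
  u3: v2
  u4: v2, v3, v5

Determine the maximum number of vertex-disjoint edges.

3

Unit-capacity flow: source→left, listed edges, right→sink; max matching = max flow.
Augmenting path u1→v2 (+1); matched 1.
Augmenting path u2→v1 (+1); matched 2.
Augmenting path u4→v3 (+1); matched 3.
No augmenting path remains; maximum matching = 3.
König certificate: {u2, u4, v2} is a vertex cover of size 3 (every listed pair touches it), so no matching can be larger.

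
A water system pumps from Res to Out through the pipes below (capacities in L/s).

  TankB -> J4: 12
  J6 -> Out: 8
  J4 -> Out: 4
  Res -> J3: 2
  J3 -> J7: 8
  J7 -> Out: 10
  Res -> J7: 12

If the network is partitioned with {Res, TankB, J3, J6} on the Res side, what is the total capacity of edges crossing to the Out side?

40

Edges leaving {Res, TankB, J3, J6}: Res→J7 (12), TankB→J4 (12), J3→J7 (8), J6→Out (8).
Cut capacity = 12 + 12 + 8 + 8 = 40.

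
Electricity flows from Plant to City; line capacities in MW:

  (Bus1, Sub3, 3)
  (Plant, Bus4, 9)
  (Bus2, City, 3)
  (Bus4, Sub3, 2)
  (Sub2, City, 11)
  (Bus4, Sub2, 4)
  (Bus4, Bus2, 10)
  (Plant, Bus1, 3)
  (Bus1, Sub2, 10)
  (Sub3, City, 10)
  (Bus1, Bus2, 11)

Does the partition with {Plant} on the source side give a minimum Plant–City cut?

Given cut capacity: 3 + 9 = 12.
Augment Plant→Bus1→Bus2→City: bottleneck 3, flow now 3.
Augment Plant→Bus4→Sub3→City: bottleneck 2, flow now 5.
Augment Plant→Bus4→Sub2→City: bottleneck 4, flow now 9.
Augment Plant→Bus4→Bus2→Bus1→Sub3→City: bottleneck 3, flow now 12. (uses reverse residual edge)
No augmenting path remains; maximum flow = 12.
Cut capacity 12 equals the max flow, so it is a minimum cut.

Yes — it is a minimum cut (capacity 12).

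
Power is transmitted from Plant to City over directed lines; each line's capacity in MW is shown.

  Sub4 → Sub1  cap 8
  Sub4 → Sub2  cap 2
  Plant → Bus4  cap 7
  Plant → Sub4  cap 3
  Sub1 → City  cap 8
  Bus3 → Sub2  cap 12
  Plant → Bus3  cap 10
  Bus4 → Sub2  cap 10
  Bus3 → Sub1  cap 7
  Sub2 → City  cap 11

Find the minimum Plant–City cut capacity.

19

Augment Plant→Bus4→Sub2→City: bottleneck 7, flow now 7.
Augment Plant→Sub4→Sub1→City: bottleneck 3, flow now 10.
Augment Plant→Bus3→Sub1→City: bottleneck 5, flow now 15.
Augment Plant→Bus3→Sub2→City: bottleneck 4, flow now 19.
No augmenting path remains; maximum flow = 19.
By max-flow min-cut, the minimum cut capacity equals the max flow.
In the residual graph, reachable from Plant: {Plant, Bus4, Sub4, Bus3, Sub1, Sub2}.
Min-cut edges: Sub1→City (8), Sub2→City (11); capacity 8 + 11 = 19.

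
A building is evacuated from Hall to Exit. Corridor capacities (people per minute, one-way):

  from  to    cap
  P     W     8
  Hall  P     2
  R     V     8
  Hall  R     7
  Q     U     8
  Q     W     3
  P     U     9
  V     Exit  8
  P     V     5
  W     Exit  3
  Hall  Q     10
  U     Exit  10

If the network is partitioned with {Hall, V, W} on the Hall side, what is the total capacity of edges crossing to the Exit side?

30

Edges leaving {Hall, V, W}: Hall→P (2), Hall→Q (10), Hall→R (7), V→Exit (8), W→Exit (3).
Cut capacity = 2 + 10 + 7 + 8 + 3 = 30.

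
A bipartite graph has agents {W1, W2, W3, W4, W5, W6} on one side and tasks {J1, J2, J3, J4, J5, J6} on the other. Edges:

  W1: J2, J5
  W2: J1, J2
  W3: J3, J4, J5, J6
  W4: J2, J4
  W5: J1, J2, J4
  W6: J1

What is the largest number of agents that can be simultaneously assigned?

Unit-capacity flow: source→left, listed edges, right→sink; max matching = max flow.
Augmenting path W1→J2 (+1); matched 1.
Augmenting path W2→J1 (+1); matched 2.
Augmenting path W3→J3 (+1); matched 3.
Augmenting path W4→J4 (+1); matched 4.
Augmenting path W5→J2→W1→J5 (+1); matched 5.
No augmenting path remains; maximum matching = 5.
König certificate: {W1, W3, J1, J2, J4} is a vertex cover of size 5 (every listed pair touches it), so no matching can be larger.

5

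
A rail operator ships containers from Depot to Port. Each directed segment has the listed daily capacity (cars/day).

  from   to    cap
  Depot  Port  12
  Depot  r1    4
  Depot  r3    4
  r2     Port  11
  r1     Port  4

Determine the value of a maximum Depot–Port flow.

Augment Depot→Port: bottleneck 12, flow now 12.
Augment Depot→r1→Port: bottleneck 4, flow now 16.
No augmenting path remains; maximum flow = 16.
In the residual graph, reachable from Depot: {Depot, r3}.
Min-cut edges: Depot→r1 (4), Depot→Port (12); capacity 4 + 12 = 16.
This cut is saturated, so no flow can exceed 16.

16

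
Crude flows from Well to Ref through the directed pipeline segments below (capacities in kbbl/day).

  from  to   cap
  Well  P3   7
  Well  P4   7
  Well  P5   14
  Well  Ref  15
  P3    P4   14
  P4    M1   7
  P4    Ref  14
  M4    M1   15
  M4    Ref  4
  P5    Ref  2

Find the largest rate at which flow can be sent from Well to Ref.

Augment Well→Ref: bottleneck 15, flow now 15.
Augment Well→P4→Ref: bottleneck 7, flow now 22.
Augment Well→P5→Ref: bottleneck 2, flow now 24.
Augment Well→P3→P4→Ref: bottleneck 7, flow now 31.
No augmenting path remains; maximum flow = 31.
In the residual graph, reachable from Well: {Well, P5}.
Min-cut edges: Well→P3 (7), Well→P4 (7), Well→Ref (15), P5→Ref (2); capacity 7 + 7 + 15 + 2 = 31.
This cut is saturated, so no flow can exceed 31.

31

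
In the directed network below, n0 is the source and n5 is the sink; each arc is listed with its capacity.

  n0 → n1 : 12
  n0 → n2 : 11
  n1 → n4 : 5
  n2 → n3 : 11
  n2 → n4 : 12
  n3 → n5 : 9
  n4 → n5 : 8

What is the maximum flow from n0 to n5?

Augment n0→n1→n4→n5: bottleneck 5, flow now 5.
Augment n0→n2→n3→n5: bottleneck 9, flow now 14.
Augment n0→n2→n4→n5: bottleneck 2, flow now 16.
No augmenting path remains; maximum flow = 16.
In the residual graph, reachable from n0: {n0, n1}.
Min-cut edges: n0→n2 (11), n1→n4 (5); capacity 11 + 5 = 16.
This cut is saturated, so no flow can exceed 16.

16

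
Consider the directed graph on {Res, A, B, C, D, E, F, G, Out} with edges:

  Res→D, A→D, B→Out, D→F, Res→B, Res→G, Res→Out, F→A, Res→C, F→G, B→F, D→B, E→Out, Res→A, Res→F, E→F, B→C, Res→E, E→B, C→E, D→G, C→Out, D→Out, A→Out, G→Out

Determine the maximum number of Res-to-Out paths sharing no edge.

7

Assign every edge capacity 1; by Menger, the answer equals the max flow.
Path Res→Out (+1); total 1.
Path Res→A→Out (+1); total 2.
Path Res→B→Out (+1); total 3.
Path Res→C→Out (+1); total 4.
Path Res→D→Out (+1); total 5.
Path Res→E→Out (+1); total 6.
Path Res→G→Out (+1); total 7.
No residual Res→Out path; max flow = 7.
Certifying cut of size 7: {A→Out, B→Out, C→Out, D→Out, E→Out, G→Out, Res→Out}.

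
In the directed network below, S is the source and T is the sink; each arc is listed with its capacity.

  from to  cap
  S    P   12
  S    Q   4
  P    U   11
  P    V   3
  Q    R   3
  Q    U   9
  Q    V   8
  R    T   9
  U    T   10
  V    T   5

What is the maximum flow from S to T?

16

Augment S→P→U→T: bottleneck 10, flow now 10.
Augment S→P→V→T: bottleneck 2, flow now 12.
Augment S→Q→R→T: bottleneck 3, flow now 15.
Augment S→Q→V→T: bottleneck 1, flow now 16.
No augmenting path remains; maximum flow = 16.
In the residual graph, reachable from S: {S}.
Min-cut edges: S→P (12), S→Q (4); capacity 12 + 4 = 16.
This cut is saturated, so no flow can exceed 16.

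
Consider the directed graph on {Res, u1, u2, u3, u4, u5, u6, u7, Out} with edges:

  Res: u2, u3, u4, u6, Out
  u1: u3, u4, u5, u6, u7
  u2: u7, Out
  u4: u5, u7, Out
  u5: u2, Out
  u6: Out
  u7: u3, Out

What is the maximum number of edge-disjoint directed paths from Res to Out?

Assign every edge capacity 1; by Menger, the answer equals the max flow.
Path Res→Out (+1); total 1.
Path Res→u2→Out (+1); total 2.
Path Res→u4→Out (+1); total 3.
Path Res→u6→Out (+1); total 4.
No residual Res→Out path; max flow = 4.
Certifying cut of size 4: {Res→Out, Res→u2, Res→u4, Res→u6}.

4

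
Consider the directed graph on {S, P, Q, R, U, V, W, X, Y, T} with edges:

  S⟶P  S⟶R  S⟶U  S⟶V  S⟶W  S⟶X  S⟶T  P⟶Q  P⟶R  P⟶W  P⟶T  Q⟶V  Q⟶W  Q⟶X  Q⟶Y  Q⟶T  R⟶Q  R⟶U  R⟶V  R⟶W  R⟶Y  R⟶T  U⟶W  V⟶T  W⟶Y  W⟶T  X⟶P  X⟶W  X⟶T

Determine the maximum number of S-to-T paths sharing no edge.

Assign every edge capacity 1; by Menger, the answer equals the max flow.
Path S→T (+1); total 1.
Path S→P→T (+1); total 2.
Path S→R→T (+1); total 3.
Path S→V→T (+1); total 4.
Path S→W→T (+1); total 5.
Path S→X→T (+1); total 6.
No residual S→T path; max flow = 6.
Certifying cut of size 6: {S→P, S→R, S→T, S→V, S→X, W→T}.

6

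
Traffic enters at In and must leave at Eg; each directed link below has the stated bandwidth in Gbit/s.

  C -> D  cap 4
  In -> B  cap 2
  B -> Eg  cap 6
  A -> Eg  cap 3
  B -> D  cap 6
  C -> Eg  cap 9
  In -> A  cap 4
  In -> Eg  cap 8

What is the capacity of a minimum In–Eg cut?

Augment In→Eg: bottleneck 8, flow now 8.
Augment In→A→Eg: bottleneck 3, flow now 11.
Augment In→B→Eg: bottleneck 2, flow now 13.
No augmenting path remains; maximum flow = 13.
By max-flow min-cut, the minimum cut capacity equals the max flow.
In the residual graph, reachable from In: {In, A}.
Min-cut edges: In→B (2), In→Eg (8), A→Eg (3); capacity 2 + 8 + 3 = 13.

13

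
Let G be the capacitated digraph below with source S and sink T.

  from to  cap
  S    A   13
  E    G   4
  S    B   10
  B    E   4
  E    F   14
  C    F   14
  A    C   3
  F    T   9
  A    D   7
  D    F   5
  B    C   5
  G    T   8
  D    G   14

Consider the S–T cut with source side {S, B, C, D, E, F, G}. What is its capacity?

Edges leaving {S, B, C, D, E, F, G}: S→A (13), F→T (9), G→T (8).
Cut capacity = 13 + 9 + 8 = 30.

30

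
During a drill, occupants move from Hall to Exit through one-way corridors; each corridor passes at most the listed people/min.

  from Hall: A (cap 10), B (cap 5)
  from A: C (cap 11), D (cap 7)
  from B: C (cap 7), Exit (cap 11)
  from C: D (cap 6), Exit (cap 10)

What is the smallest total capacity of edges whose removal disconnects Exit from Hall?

15

Augment Hall→B→Exit: bottleneck 5, flow now 5.
Augment Hall→A→C→Exit: bottleneck 10, flow now 15.
No augmenting path remains; maximum flow = 15.
By max-flow min-cut, the minimum cut capacity equals the max flow.
In the residual graph, reachable from Hall: {Hall}.
Min-cut edges: Hall→A (10), Hall→B (5); capacity 10 + 5 = 15.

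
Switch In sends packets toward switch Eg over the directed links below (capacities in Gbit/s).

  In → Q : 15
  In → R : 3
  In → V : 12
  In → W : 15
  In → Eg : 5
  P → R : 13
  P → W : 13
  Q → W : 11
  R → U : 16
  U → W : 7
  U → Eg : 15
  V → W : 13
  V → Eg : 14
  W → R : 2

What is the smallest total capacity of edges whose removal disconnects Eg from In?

22

Augment In→Eg: bottleneck 5, flow now 5.
Augment In→V→Eg: bottleneck 12, flow now 17.
Augment In→R→U→Eg: bottleneck 3, flow now 20.
Augment In→W→R→U→Eg: bottleneck 2, flow now 22.
No augmenting path remains; maximum flow = 22.
By max-flow min-cut, the minimum cut capacity equals the max flow.
In the residual graph, reachable from In: {In, Q, W}.
Min-cut edges: In→R (3), In→V (12), In→Eg (5), W→R (2); capacity 3 + 12 + 5 + 2 = 22.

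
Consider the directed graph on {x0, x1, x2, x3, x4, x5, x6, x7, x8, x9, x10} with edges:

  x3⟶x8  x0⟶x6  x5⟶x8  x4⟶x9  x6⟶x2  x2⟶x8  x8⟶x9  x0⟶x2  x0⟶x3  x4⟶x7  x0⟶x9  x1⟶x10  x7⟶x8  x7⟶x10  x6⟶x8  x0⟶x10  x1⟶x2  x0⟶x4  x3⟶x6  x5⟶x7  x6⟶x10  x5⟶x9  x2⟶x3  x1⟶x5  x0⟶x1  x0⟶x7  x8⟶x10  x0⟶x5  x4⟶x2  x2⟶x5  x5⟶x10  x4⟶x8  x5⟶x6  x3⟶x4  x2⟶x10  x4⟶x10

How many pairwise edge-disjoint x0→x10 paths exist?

8

Assign every edge capacity 1; by Menger, the answer equals the max flow.
Path x0→x10 (+1); total 1.
Path x0→x1→x10 (+1); total 2.
Path x0→x2→x10 (+1); total 3.
Path x0→x4→x10 (+1); total 4.
Path x0→x5→x10 (+1); total 5.
Path x0→x6→x10 (+1); total 6.
Path x0→x7→x10 (+1); total 7.
Path x0→x3→x8→x10 (+1); total 8.
No residual x0→x10 path; max flow = 8.
Certifying cut of size 8: {x0→x1, x0→x10, x0→x2, x0→x3, x0→x4, x0→x5, x0→x6, x0→x7}.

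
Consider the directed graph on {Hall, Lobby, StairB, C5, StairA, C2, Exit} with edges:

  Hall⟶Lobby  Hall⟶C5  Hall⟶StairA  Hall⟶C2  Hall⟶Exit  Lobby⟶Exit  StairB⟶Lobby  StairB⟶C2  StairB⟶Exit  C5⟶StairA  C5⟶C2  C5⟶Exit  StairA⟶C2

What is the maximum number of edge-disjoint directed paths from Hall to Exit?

Assign every edge capacity 1; by Menger, the answer equals the max flow.
Path Hall→Exit (+1); total 1.
Path Hall→Lobby→Exit (+1); total 2.
Path Hall→C5→Exit (+1); total 3.
No residual Hall→Exit path; max flow = 3.
Certifying cut of size 3: {Hall→C5, Hall→Exit, Hall→Lobby}.

3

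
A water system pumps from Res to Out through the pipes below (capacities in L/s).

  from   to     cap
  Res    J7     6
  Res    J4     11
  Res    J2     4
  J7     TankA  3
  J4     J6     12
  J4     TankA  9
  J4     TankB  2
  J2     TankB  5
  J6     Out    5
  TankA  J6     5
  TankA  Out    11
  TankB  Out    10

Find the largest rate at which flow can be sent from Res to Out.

Augment Res→J7→TankA→Out: bottleneck 3, flow now 3.
Augment Res→J4→J6→Out: bottleneck 5, flow now 8.
Augment Res→J4→TankA→Out: bottleneck 6, flow now 14.
Augment Res→J2→TankB→Out: bottleneck 4, flow now 18.
No augmenting path remains; maximum flow = 18.
In the residual graph, reachable from Res: {Res, J7}.
Min-cut edges: Res→J4 (11), Res→J2 (4), J7→TankA (3); capacity 11 + 4 + 3 = 18.
This cut is saturated, so no flow can exceed 18.

18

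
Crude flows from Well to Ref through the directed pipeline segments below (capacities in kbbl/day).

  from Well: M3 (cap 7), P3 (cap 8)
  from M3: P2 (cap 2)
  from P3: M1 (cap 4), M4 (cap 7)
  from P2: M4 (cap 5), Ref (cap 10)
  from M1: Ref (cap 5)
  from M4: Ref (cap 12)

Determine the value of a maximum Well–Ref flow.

Augment Well→M3→P2→Ref: bottleneck 2, flow now 2.
Augment Well→P3→M1→Ref: bottleneck 4, flow now 6.
Augment Well→P3→M4→Ref: bottleneck 4, flow now 10.
No augmenting path remains; maximum flow = 10.
In the residual graph, reachable from Well: {Well, M3}.
Min-cut edges: Well→P3 (8), M3→P2 (2); capacity 8 + 2 = 10.
This cut is saturated, so no flow can exceed 10.

10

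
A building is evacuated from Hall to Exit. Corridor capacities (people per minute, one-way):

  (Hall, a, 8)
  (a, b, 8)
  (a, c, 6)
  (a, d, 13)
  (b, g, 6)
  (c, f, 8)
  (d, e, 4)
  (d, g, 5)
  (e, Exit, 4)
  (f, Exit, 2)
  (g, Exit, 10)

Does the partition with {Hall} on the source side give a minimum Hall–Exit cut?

Given cut capacity: 8 = 8.
Augment Hall→a→b→g→Exit: bottleneck 6, flow now 6.
Augment Hall→a→c→f→Exit: bottleneck 2, flow now 8.
No augmenting path remains; maximum flow = 8.
Cut capacity 8 equals the max flow, so it is a minimum cut.

Yes — it is a minimum cut (capacity 8).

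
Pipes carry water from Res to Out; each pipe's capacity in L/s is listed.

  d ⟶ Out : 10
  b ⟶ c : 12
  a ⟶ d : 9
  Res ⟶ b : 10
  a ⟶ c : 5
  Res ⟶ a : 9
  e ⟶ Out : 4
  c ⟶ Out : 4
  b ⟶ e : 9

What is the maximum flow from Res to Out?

17

Augment Res→a→c→Out: bottleneck 4, flow now 4.
Augment Res→a→d→Out: bottleneck 5, flow now 9.
Augment Res→b→e→Out: bottleneck 4, flow now 13.
Augment Res→b→c→a→d→Out: bottleneck 4, flow now 17. (uses reverse residual edge)
No augmenting path remains; maximum flow = 17.
In the residual graph, reachable from Res: {Res, b, c, e}.
Min-cut edges: Res→a (9), c→Out (4), e→Out (4); capacity 9 + 4 + 4 = 17.
This cut is saturated, so no flow can exceed 17.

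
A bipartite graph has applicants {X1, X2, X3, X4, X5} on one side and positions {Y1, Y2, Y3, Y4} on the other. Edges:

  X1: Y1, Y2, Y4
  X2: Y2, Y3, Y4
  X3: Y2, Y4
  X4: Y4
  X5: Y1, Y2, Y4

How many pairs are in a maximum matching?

Unit-capacity flow: source→left, listed edges, right→sink; max matching = max flow.
Augmenting path X1→Y1 (+1); matched 1.
Augmenting path X2→Y2 (+1); matched 2.
Augmenting path X3→Y4 (+1); matched 3.
Augmenting path X5→Y2→X2→Y3 (+1); matched 4.
No augmenting path remains; maximum matching = 4.
König certificate: {X2, Y1, Y2, Y4} is a vertex cover of size 4 (every listed pair touches it), so no matching can be larger.

4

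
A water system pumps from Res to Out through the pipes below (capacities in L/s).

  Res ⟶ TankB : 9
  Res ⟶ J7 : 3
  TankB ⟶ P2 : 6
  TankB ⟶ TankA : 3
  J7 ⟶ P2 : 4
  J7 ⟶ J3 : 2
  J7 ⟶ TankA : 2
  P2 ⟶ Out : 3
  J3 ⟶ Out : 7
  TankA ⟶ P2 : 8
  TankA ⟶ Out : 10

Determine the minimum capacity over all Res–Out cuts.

Augment Res→TankB→P2→Out: bottleneck 3, flow now 3.
Augment Res→TankB→TankA→Out: bottleneck 3, flow now 6.
Augment Res→J7→J3→Out: bottleneck 2, flow now 8.
Augment Res→J7→TankA→Out: bottleneck 1, flow now 9.
No augmenting path remains; maximum flow = 9.
By max-flow min-cut, the minimum cut capacity equals the max flow.
In the residual graph, reachable from Res: {Res, TankB, P2}.
Min-cut edges: Res→J7 (3), TankB→TankA (3), P2→Out (3); capacity 3 + 3 + 3 = 9.

9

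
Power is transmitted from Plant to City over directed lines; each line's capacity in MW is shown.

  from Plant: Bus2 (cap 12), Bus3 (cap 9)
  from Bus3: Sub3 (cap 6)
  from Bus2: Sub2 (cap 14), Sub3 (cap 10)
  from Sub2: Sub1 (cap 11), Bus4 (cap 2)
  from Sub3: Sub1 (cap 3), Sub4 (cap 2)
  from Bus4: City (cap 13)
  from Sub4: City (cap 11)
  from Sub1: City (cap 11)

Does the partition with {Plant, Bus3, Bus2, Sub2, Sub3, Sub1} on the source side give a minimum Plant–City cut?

Yes — it is a minimum cut (capacity 15).

Given cut capacity: 2 + 2 + 11 = 15.
Augment Plant→Bus3→Sub3→Sub4→City: bottleneck 2, flow now 2.
Augment Plant→Bus3→Sub3→Sub1→City: bottleneck 3, flow now 5.
Augment Plant→Bus2→Sub2→Bus4→City: bottleneck 2, flow now 7.
Augment Plant→Bus2→Sub2→Sub1→City: bottleneck 8, flow now 15.
No augmenting path remains; maximum flow = 15.
Cut capacity 15 equals the max flow, so it is a minimum cut.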